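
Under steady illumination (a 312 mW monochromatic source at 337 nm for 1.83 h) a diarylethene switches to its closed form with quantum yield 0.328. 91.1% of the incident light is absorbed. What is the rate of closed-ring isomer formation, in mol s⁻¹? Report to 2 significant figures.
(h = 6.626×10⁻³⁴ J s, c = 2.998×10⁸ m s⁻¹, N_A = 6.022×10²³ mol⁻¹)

Photon energy at 337 nm: hc/λ = (6.626×10⁻³⁴)(2.998×10⁸)/(337×10⁻⁹) = 5.895×10⁻¹⁹ J.
Energy delivered: (312 mW)(6588 s) = 2055 J.
Photons incident: 2055 / 5.895×10⁻¹⁹ = 3.486×10²¹, i.e. 3.486×10²¹/6.022×10²³ = 0.005789 mol.
Photons absorbed: 0.911 × 0.005789 = 0.005274 mol.
Product formed: 0.328 × 0.005274 = 0.001730 mol.
Rate: 0.001730 / 6588 s = 2.6×10⁻⁷ mol s⁻¹.

2.6×10⁻⁷ mol s⁻¹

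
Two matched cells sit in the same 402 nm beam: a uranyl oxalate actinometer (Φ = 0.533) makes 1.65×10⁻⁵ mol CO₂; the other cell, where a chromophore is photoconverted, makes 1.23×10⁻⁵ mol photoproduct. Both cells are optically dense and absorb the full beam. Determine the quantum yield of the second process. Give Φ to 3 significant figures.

Φ = 0.397

Photons absorbed by the actinometer: 1.65×10⁻⁵ / 0.533 = 3.096×10⁻⁵ mol.
Φ(unknown) = 1.23×10⁻⁵ / 3.096×10⁻⁵ = 0.397.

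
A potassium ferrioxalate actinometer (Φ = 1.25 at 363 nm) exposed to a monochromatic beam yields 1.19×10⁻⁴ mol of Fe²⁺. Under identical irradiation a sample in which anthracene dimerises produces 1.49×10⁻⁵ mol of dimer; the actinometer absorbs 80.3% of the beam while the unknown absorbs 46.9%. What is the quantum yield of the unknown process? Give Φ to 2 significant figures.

Φ = 0.27

Photons absorbed by the actinometer: 1.19×10⁻⁴ / 1.25 = 9.520×10⁻⁵ mol.
Incident flux: 9.520×10⁻⁵ / 0.803 = 1.186×10⁻⁴ einstein.
Absorbed by unknown: 0.469 × 1.186×10⁻⁴ = 5.562×10⁻⁵ mol.
Φ(unknown) = 1.49×10⁻⁵ / 5.562×10⁻⁵ = 0.27.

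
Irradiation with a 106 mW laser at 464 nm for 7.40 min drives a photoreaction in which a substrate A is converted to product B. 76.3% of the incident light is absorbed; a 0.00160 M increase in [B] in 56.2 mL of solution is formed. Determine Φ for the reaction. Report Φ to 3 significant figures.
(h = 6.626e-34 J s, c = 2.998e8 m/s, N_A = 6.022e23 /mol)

Φ = 0.646

Product: (0.00160 M)(0.0562 L) = 8.992e-5 mol.
Photon energy at 464 nm: hc/λ = (6.626e-34)(2.998e8)/(464e-9) = 4.281e-19 J.
Energy delivered: (106 mW)(444 s) = 47.06 J.
Photons incident: 47.06 / 4.281e-19 = 1.099e20, i.e. 1.099e20/6.022e23 = 1.825e-4 mol.
Photons absorbed: 0.763 × 1.825e-4 = 1.392e-4 mol.
Φ = 8.992e-5 mol / 1.392e-4 mol photons = 0.646.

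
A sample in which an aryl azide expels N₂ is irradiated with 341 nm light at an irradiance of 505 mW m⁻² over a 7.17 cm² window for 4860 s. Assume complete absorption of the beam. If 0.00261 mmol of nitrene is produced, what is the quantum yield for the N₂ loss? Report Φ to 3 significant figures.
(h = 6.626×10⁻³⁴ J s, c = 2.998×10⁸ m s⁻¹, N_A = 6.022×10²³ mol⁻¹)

Φ = 0.520

Product: 0.00261 mmol = 2.61×10⁻⁶ mol.
Photon energy at 341 nm: hc/λ = (6.626×10⁻³⁴)(2.998×10⁸)/(341×10⁻⁹) = 5.825×10⁻¹⁹ J.
Energy delivered: (505 mW m⁻²)(7.17×10⁻⁴ m²)(4860 s) = 1.760 J.
Photons incident: 1.760 / 5.825×10⁻¹⁹ = 3.021×10¹⁸, i.e. 3.021×10¹⁸/6.022×10²³ = 5.017×10⁻⁶ mol.
Φ = 2.61×10⁻⁶ mol / 5.017×10⁻⁶ mol photons = 0.520.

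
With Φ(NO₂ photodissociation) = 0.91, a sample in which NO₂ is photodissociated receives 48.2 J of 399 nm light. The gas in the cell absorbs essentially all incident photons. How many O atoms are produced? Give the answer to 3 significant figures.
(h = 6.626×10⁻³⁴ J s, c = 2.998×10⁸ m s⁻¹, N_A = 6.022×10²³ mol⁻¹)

8.81×10¹⁹ atoms

Photon energy at 399 nm: hc/λ = (6.626×10⁻³⁴)(2.998×10⁸)/(399×10⁻⁹) = 4.979×10⁻¹⁹ J.
Photons incident: 48.2 / 4.979×10⁻¹⁹ = 9.681×10¹⁹, i.e. 9.681×10¹⁹/6.022×10²³ = 1.608×10⁻⁴ mol.
Product: Φ × n_abs = 0.91 × 1.608×10⁻⁴ = 1.463×10⁻⁴ mol.
As a count: 1.463×10⁻⁴ × 6.022×10²³ = 8.81×10¹⁹.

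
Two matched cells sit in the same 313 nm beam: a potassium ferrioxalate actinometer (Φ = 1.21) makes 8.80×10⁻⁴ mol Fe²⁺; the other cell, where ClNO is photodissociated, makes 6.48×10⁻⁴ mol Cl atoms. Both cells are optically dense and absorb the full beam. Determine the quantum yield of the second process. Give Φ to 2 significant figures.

Photons absorbed by the actinometer: 8.80×10⁻⁴ / 1.21 = 7.273×10⁻⁴ mol.
Φ(unknown) = 6.48×10⁻⁴ / 7.273×10⁻⁴ = 0.89.

Φ = 0.89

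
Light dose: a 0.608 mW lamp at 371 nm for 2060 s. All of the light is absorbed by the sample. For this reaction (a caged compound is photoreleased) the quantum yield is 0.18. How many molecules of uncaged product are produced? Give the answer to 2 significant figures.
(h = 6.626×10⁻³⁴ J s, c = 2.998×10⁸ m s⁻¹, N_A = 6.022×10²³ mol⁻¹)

Photon energy at 371 nm: hc/λ = (6.626×10⁻³⁴)(2.998×10⁸)/(371×10⁻⁹) = 5.354×10⁻¹⁹ J.
Energy delivered: (0.608 mW)(2060 s) = 1.252 J.
Photons incident: 1.252 / 5.354×10⁻¹⁹ = 2.338×10¹⁸, i.e. 2.338×10¹⁸/6.022×10²³ = 3.882×10⁻⁶ mol.
Product: Φ × n_abs = 0.18 × 3.882×10⁻⁶ = 6.988×10⁻⁷ mol.
As a count: 6.988×10⁻⁷ × 6.022×10²³ = 4.2×10¹⁷.

4.2×10¹⁷ molecules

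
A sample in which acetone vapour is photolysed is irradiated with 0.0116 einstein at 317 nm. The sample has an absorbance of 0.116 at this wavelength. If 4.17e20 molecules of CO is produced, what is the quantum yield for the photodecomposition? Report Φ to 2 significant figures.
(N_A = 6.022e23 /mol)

Product: 4.17e20 / 6.022e23 = 6.925e-4 mol.
Fraction absorbed: 1 − 10^(−0.116) = 0.2344.
Photons absorbed: 0.2344 × 0.0116 = 0.002719 mol.
Φ = 6.925e-4 mol / 0.002719 mol photons = 0.25.

Φ = 0.25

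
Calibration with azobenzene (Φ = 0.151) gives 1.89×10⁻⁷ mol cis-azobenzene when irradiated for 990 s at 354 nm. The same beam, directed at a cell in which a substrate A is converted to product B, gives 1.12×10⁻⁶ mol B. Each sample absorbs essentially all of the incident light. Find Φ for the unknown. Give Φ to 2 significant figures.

Φ = 0.89

Photons absorbed by the actinometer: 1.89×10⁻⁷ / 0.151 = 1.252×10⁻⁶ mol.
Φ(unknown) = 1.12×10⁻⁶ / 1.252×10⁻⁶ = 0.89.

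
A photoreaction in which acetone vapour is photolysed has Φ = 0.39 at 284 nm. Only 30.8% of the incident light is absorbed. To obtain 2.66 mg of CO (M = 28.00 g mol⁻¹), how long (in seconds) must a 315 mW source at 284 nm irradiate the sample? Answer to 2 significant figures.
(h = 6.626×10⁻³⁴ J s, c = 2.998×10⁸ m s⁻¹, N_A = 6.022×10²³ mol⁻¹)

t ≈ 1100 s

Product: 2.66 mg / 28.00 g mol⁻¹ = 9.500×10⁻⁵ mol.
Photons that must be absorbed: 9.500×10⁻⁵ / 0.39 = 2.436×10⁻⁴ mol.
Incident photons needed: 2.436×10⁻⁴ / 0.308 = 7.909×10⁻⁴ mol.
Photon energy: hc/λ = 6.995×10⁻¹⁹ J; per mole, 4.212×10⁵ J mol⁻¹.
Energy required: 7.909×10⁻⁴ × 4.212×10⁵ = 333.1 J.
Time: 333.1 J / 0.315 W = 1100 s.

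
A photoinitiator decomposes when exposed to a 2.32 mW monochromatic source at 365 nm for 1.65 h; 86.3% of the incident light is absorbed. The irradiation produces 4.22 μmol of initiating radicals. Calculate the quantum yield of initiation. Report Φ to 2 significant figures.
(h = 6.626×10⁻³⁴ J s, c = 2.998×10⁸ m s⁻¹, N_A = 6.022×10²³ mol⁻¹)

Product: 4.22 μmol = 4.22×10⁻⁶ mol.
Photon energy at 365 nm: hc/λ = (6.626×10⁻³⁴)(2.998×10⁸)/(365×10⁻⁹) = 5.442×10⁻¹⁹ J.
Energy delivered: (2.32 mW)(5940 s) = 13.78 J.
Photons incident: 13.78 / 5.442×10⁻¹⁹ = 2.532×10¹⁹, i.e. 2.532×10¹⁹/6.022×10²³ = 4.205×10⁻⁵ mol.
Photons absorbed: 0.863 × 4.205×10⁻⁵ = 3.629×10⁻⁵ mol.
Φ = 4.22×10⁻⁶ mol / 3.629×10⁻⁵ mol photons = 0.12.

Φ = 0.12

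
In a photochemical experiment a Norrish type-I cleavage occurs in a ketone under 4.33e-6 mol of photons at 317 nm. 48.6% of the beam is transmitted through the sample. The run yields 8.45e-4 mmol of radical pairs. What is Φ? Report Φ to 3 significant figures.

Product: 8.45e-4 mmol = 8.45e-7 mol.
Fraction absorbed: 1 − 48.6/100 = 0.5140.
Photons absorbed: 0.5140 × 4.33e-6 = 2.226e-6 mol.
Φ = 8.45e-7 mol / 2.226e-6 mol photons = 0.380.

Φ = 0.380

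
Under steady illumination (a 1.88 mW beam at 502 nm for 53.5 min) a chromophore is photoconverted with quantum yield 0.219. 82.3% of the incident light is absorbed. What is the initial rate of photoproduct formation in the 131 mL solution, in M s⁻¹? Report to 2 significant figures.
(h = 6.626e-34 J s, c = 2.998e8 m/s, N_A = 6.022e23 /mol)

Photon energy at 502 nm: hc/λ = (6.626e-34)(2.998e8)/(502e-9) = 3.957e-19 J.
Energy delivered: (1.88 mW)(3210 s) = 6.035 J.
Photons incident: 6.035 / 3.957e-19 = 1.525e19, i.e. 1.525e19/6.022e23 = 2.532e-5 mol.
Photons absorbed: 0.823 × 2.532e-5 = 2.084e-5 mol.
Product formed: 0.219 × 2.084e-5 = 4.564e-6 mol.
Rate: 4.564e-6 mol / (3210 s × 0.131 L) = 1.1e-8 M s⁻¹.

1.1e-8 M s⁻¹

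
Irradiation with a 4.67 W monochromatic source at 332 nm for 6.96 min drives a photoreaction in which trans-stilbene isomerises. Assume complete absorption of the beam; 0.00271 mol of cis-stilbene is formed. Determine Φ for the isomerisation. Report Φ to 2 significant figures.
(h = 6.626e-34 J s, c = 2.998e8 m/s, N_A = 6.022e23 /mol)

Photon energy at 332 nm: hc/λ = (6.626e-34)(2.998e8)/(332e-9) = 5.983e-19 J.
Energy delivered: (4.67 W)(417.6 s) = 1950 J.
Photons incident: 1950 / 5.983e-19 = 3.259e21, i.e. 3.259e21/6.022e23 = 0.005412 mol.
Φ = 0.00271 mol / 0.005412 mol photons = 0.50.

Φ = 0.50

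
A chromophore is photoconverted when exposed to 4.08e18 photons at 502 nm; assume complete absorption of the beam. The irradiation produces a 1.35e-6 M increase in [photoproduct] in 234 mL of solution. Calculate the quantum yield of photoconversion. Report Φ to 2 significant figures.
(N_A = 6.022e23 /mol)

Product: (1.35e-6 M)(0.234 L) = 3.159e-7 mol.
Moles of photons: 4.08e18 / 6.022e23 = 6.775e-6 mol.
Φ = 3.159e-7 mol / 6.775e-6 mol photons = 0.047.

Φ = 0.047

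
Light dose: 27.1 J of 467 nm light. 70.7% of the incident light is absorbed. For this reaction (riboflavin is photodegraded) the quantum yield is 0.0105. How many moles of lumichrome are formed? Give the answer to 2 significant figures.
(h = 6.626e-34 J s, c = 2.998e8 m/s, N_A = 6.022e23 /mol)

7.9e-7 mol

Photon energy at 467 nm: hc/λ = (6.626e-34)(2.998e8)/(467e-9) = 4.254e-19 J.
Photons incident: 27.1 / 4.254e-19 = 6.370e19, i.e. 6.370e19/6.022e23 = 1.058e-4 mol.
Photons absorbed: 0.707 × 1.058e-4 = 7.480e-5 mol.
Product: Φ × n_abs = 0.0105 × 7.480e-5 = 7.854e-7 mol.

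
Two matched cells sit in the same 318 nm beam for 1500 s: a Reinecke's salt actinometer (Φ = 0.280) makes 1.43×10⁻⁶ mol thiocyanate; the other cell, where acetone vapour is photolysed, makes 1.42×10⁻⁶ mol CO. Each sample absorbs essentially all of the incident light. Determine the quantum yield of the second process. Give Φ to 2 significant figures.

Φ = 0.28

Photons absorbed by the actinometer: 1.43×10⁻⁶ / 0.280 = 5.107×10⁻⁶ mol.
Φ(unknown) = 1.42×10⁻⁶ / 5.107×10⁻⁶ = 0.28.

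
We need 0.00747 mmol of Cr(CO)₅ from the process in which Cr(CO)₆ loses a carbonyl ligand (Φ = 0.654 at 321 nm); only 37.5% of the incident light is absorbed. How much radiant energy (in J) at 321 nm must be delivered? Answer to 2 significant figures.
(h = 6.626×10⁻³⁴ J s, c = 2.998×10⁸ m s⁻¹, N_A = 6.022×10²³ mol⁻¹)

Product: 0.00747 mmol = 7.47×10⁻⁶ mol.
Photons that must be absorbed: 7.47×10⁻⁶ / 0.654 = 1.142×10⁻⁵ mol.
Incident photons needed: 1.142×10⁻⁵ / 0.375 = 3.045×10⁻⁵ mol.
Photon energy: hc/λ = 6.188×10⁻¹⁹ J; per mole, 3.726×10⁵ J mol⁻¹.
Energy required: 3.045×10⁻⁵ × 3.726×10⁵ = 11 J.

11 J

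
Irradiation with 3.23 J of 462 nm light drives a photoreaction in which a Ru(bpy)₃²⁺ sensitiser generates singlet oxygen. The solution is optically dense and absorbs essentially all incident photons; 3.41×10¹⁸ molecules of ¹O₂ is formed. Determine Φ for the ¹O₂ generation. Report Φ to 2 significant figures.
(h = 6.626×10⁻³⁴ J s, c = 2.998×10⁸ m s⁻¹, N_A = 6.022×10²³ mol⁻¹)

Φ = 0.45

Product: 3.41×10¹⁸ / 6.022×10²³ = 5.663×10⁻⁶ mol.
Photon energy at 462 nm: hc/λ = (6.626×10⁻³⁴)(2.998×10⁸)/(462×10⁻⁹) = 4.300×10⁻¹⁹ J.
Photons incident: 3.23 / 4.300×10⁻¹⁹ = 7.512×10¹⁸, i.e. 7.512×10¹⁸/6.022×10²³ = 1.247×10⁻⁵ mol.
Φ = 5.663×10⁻⁶ mol / 1.247×10⁻⁵ mol photons = 0.45.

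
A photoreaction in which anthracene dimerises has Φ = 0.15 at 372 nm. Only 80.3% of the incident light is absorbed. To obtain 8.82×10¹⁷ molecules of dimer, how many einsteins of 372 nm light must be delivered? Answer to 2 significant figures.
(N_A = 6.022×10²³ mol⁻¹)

1.2×10⁻⁵ einstein

Product: 8.82×10¹⁷ / 6.022×10²³ = 1.465×10⁻⁶ mol.
Photons that must be absorbed: 1.465×10⁻⁶ / 0.15 = 9.767×10⁻⁶ mol.
Incident photons needed: 9.767×10⁻⁶ / 0.803 = 1.216×10⁻⁵ mol.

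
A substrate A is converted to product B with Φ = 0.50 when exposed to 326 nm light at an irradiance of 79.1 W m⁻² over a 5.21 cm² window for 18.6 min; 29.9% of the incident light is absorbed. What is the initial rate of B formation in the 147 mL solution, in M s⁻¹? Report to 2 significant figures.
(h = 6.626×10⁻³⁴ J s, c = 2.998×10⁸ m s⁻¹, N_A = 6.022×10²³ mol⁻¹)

1.1×10⁻⁷ M s⁻¹

Photon energy at 326 nm: hc/λ = (6.626×10⁻³⁴)(2.998×10⁸)/(326×10⁻⁹) = 6.093×10⁻¹⁹ J.
Energy delivered: (79.1 W m⁻²)(5.21×10⁻⁴ m²)(1116 s) = 45.99 J.
Photons incident: 45.99 / 6.093×10⁻¹⁹ = 7.548×10¹⁹, i.e. 7.548×10¹⁹/6.022×10²³ = 1.253×10⁻⁴ mol.
Photons absorbed: 0.299 × 1.253×10⁻⁴ = 3.746×10⁻⁵ mol.
Product formed: 0.50 × 3.746×10⁻⁵ = 1.873×10⁻⁵ mol.
Rate: 1.873×10⁻⁵ mol / (1116 s × 0.147 L) = 1.1×10⁻⁷ M s⁻¹.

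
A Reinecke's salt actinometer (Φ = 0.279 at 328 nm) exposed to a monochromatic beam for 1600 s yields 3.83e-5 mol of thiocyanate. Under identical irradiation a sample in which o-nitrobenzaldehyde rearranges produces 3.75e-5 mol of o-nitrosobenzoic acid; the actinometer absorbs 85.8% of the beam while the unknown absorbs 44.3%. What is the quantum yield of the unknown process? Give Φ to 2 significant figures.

Φ = 0.53

Photons absorbed by the actinometer: 3.83e-5 / 0.279 = 1.373e-4 mol.
Incident flux: 1.373e-4 / 0.858 = 1.600e-4 einstein.
Absorbed by unknown: 0.443 × 1.600e-4 = 7.088e-5 mol.
Φ(unknown) = 3.75e-5 / 7.088e-5 = 0.53.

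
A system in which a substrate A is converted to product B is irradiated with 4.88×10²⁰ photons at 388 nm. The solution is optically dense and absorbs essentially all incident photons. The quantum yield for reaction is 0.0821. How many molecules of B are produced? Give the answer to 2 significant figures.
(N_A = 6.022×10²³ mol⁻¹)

Moles of photons: 4.88×10²⁰ / 6.022×10²³ = 8.104×10⁻⁴ mol.
Product: Φ × n_abs = 0.0821 × 8.104×10⁻⁴ = 6.653×10⁻⁵ mol.
As a count: 6.653×10⁻⁵ × 6.022×10²³ = 4.0×10¹⁹.

4.0×10¹⁹ molecules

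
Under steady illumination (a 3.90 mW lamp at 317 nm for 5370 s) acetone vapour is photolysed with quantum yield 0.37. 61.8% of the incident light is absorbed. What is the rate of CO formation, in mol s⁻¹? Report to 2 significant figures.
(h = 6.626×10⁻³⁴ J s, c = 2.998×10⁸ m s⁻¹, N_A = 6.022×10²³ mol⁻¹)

2.4×10⁻⁹ mol s⁻¹

Photon energy at 317 nm: hc/λ = (6.626×10⁻³⁴)(2.998×10⁸)/(317×10⁻⁹) = 6.266×10⁻¹⁹ J.
Energy delivered: (3.90 mW)(5370 s) = 20.94 J.
Photons incident: 20.94 / 6.266×10⁻¹⁹ = 3.342×10¹⁹, i.e. 3.342×10¹⁹/6.022×10²³ = 5.550×10⁻⁵ mol.
Photons absorbed: 0.618 × 5.550×10⁻⁵ = 3.430×10⁻⁵ mol.
Product formed: 0.37 × 3.430×10⁻⁵ = 1.269×10⁻⁵ mol.
Rate: 1.269×10⁻⁵ / 5370 s = 2.4×10⁻⁹ mol s⁻¹.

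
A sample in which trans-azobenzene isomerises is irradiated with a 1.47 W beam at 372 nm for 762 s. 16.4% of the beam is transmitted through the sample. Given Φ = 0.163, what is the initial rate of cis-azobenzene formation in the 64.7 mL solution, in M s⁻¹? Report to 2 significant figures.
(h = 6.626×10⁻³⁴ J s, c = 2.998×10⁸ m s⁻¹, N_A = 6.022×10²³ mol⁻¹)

9.6×10⁻⁶ M s⁻¹

Photon energy at 372 nm: hc/λ = (6.626×10⁻³⁴)(2.998×10⁸)/(372×10⁻⁹) = 5.340×10⁻¹⁹ J.
Energy delivered: (1.47 W)(762 s) = 1120 J.
Photons incident: 1120 / 5.340×10⁻¹⁹ = 2.097×10²¹, i.e. 2.097×10²¹/6.022×10²³ = 0.003482 mol.
Fraction absorbed: 1 − 16.4/100 = 0.8360.
Photons absorbed: 0.8360 × 0.003482 = 0.002911 mol.
Product formed: 0.163 × 0.002911 = 4.745×10⁻⁴ mol.
Rate: 4.745×10⁻⁴ mol / (762 s × 0.0647 L) = 9.6×10⁻⁶ M s⁻¹.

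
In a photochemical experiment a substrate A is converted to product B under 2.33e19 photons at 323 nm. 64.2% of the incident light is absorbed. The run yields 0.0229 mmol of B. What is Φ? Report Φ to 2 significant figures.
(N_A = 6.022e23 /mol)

Φ = 0.92

Product: 0.0229 mmol = 2.29e-5 mol.
Moles of photons: 2.33e19 / 6.022e23 = 3.869e-5 mol.
Photons absorbed: 0.642 × 3.869e-5 = 2.484e-5 mol.
Φ = 2.29e-5 mol / 2.484e-5 mol photons = 0.92.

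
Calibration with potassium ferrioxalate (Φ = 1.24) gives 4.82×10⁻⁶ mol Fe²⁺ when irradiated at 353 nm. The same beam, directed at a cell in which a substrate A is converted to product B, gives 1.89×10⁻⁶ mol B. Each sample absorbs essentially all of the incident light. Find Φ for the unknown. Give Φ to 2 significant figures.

Φ = 0.49

Photons absorbed by the actinometer: 4.82×10⁻⁶ / 1.24 = 3.887×10⁻⁶ mol.
Φ(unknown) = 1.89×10⁻⁶ / 3.887×10⁻⁶ = 0.49.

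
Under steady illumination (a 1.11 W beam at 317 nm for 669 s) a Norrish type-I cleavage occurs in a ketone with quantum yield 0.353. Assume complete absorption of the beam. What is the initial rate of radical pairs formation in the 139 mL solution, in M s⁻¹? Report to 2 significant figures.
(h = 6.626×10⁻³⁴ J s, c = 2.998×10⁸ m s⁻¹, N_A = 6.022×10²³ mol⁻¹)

7.5×10⁻⁶ M s⁻¹

Photon energy at 317 nm: hc/λ = (6.626×10⁻³⁴)(2.998×10⁸)/(317×10⁻⁹) = 6.266×10⁻¹⁹ J.
Energy delivered: (1.11 W)(669 s) = 742.6 J.
Photons incident: 742.6 / 6.266×10⁻¹⁹ = 1.185×10²¹, i.e. 1.185×10²¹/6.022×10²³ = 0.001968 mol.
Product formed: 0.353 × 0.001968 = 6.947×10⁻⁴ mol.
Rate: 6.947×10⁻⁴ mol / (669 s × 0.139 L) = 7.5×10⁻⁶ M s⁻¹.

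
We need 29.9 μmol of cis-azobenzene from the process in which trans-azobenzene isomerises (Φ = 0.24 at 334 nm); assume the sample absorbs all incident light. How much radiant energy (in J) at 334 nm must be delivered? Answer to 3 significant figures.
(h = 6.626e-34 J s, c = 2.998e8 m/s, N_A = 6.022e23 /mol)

44.6 J

Product: 29.9 μmol = 2.99e-5 mol.
Photons that must be absorbed: 2.99e-5 / 0.24 = 1.246e-4 mol.
Photon energy: hc/λ = 5.948e-19 J; per mole, 3.582e5 J mol⁻¹.
Energy required: 1.246e-4 × 3.582e5 = 44.6 J.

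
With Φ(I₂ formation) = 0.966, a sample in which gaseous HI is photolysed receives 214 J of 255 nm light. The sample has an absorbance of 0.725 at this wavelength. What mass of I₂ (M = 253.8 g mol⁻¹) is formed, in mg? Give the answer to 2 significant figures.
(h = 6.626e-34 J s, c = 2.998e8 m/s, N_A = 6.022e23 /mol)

Photon energy at 255 nm: hc/λ = (6.626e-34)(2.998e8)/(255e-9) = 7.790e-19 J.
Photons incident: 214 / 7.790e-19 = 2.747e20, i.e. 2.747e20/6.022e23 = 4.562e-4 mol.
Fraction absorbed: 1 − 10^(−0.725) = 0.8116.
Photons absorbed: 0.8116 × 4.562e-4 = 3.703e-4 mol.
Product: Φ × n_abs = 0.966 × 3.703e-4 = 3.577e-4 mol.
Mass: 3.577e-4 × 253.8 = 0.09078 g = 91 mg.

91 mg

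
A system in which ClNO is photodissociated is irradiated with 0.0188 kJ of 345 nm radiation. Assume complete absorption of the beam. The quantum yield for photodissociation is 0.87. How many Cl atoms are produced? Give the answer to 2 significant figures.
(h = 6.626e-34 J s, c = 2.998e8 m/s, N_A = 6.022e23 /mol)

2.8e19 atoms

Photon energy at 345 nm: hc/λ = (6.626e-34)(2.998e8)/(345e-9) = 5.758e-19 J.
Incident energy: 0.0188 kJ = 18.8 J.
Photons incident: 18.8 / 5.758e-19 = 3.265e19, i.e. 3.265e19/6.022e23 = 5.422e-5 mol.
Product: Φ × n_abs = 0.87 × 5.422e-5 = 4.717e-5 mol.
As a count: 4.717e-5 × 6.022e23 = 2.8e19.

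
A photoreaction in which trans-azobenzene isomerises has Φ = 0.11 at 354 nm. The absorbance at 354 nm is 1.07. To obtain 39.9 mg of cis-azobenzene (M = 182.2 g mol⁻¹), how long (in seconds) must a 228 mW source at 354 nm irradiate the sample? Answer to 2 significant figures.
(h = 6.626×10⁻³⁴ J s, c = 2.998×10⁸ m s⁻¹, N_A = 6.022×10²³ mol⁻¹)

Product: 39.9 mg / 182.2 g mol⁻¹ = 2.190×10⁻⁴ mol.
Photons that must be absorbed: 2.190×10⁻⁴ / 0.11 = 0.001991 mol.
Fraction absorbed: 1 − 10^(−1.07) = 0.9149.
Incident photons needed: 0.001991 / 0.9149 = 0.002176 mol.
Photon energy: hc/λ = 5.612×10⁻¹⁹ J; per mole, 3.380×10⁵ J mol⁻¹.
Energy required: 0.002176 × 3.380×10⁵ = 735.5 J.
Time: 735.5 J / 0.228 W = 3200 s.

t ≈ 3200 s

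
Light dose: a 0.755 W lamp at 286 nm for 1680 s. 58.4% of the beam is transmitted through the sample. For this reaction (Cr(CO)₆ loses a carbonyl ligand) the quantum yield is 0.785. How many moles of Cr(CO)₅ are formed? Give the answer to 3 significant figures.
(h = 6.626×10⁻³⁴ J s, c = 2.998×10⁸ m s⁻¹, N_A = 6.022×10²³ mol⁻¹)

Photon energy at 286 nm: hc/λ = (6.626×10⁻³⁴)(2.998×10⁸)/(286×10⁻⁹) = 6.946×10⁻¹⁹ J.
Energy delivered: (0.755 W)(1680 s) = 1268 J.
Photons incident: 1268 / 6.946×10⁻¹⁹ = 1.826×10²¹, i.e. 1.826×10²¹/6.022×10²³ = 0.003032 mol.
Fraction absorbed: 1 − 58.4/100 = 0.4160.
Photons absorbed: 0.4160 × 0.003032 = 0.001261 mol.
Product: Φ × n_abs = 0.785 × 0.001261 = 9.899×10⁻⁴ mol.

9.90×10⁻⁴ mol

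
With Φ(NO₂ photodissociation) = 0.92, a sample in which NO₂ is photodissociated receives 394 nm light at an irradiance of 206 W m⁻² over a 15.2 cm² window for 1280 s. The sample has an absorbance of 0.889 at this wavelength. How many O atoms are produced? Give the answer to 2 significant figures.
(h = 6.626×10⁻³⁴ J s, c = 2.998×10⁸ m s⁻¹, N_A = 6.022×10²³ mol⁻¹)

6.4×10²⁰ atoms

Photon energy at 394 nm: hc/λ = (6.626×10⁻³⁴)(2.998×10⁸)/(394×10⁻⁹) = 5.042×10⁻¹⁹ J.
Energy delivered: (206 W m⁻²)(15.2×10⁻⁴ m²)(1280 s) = 400.8 J.
Photons incident: 400.8 / 5.042×10⁻¹⁹ = 7.949×10²⁰, i.e. 7.949×10²⁰/6.022×10²³ = 0.001320 mol.
Fraction absorbed: 1 − 10^(−0.889) = 0.8709.
Photons absorbed: 0.8709 × 0.001320 = 0.001150 mol.
Product: Φ × n_abs = 0.92 × 0.001150 = 0.001058 mol.
As a count: 0.001058 × 6.022×10²³ = 6.4×10²⁰.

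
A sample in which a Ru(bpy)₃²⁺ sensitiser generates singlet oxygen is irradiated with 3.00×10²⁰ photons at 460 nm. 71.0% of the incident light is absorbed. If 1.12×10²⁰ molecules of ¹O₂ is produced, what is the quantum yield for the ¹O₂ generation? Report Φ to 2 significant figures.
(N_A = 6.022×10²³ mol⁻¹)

Product: 1.12×10²⁰ / 6.022×10²³ = 1.860×10⁻⁴ mol.
Moles of photons: 3.00×10²⁰ / 6.022×10²³ = 4.982×10⁻⁴ mol.
Photons absorbed: 0.710 × 4.982×10⁻⁴ = 3.537×10⁻⁴ mol.
Φ = 1.860×10⁻⁴ mol / 3.537×10⁻⁴ mol photons = 0.53.

Φ = 0.53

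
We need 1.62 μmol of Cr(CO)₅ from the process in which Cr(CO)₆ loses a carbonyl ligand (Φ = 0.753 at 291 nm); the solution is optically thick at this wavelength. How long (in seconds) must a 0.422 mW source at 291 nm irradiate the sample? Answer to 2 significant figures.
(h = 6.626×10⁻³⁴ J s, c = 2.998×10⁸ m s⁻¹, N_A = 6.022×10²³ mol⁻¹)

t ≈ 2100 s

Product: 1.62 μmol = 1.62×10⁻⁶ mol.
Photons that must be absorbed: 1.62×10⁻⁶ / 0.753 = 2.151×10⁻⁶ mol.
Photon energy: hc/λ = 6.826×10⁻¹⁹ J; per mole, 4.111×10⁵ J mol⁻¹.
Energy required: 2.151×10⁻⁶ × 4.111×10⁵ = 0.8843 J.
Time: 0.8843 J / 0.000422 W = 2100 s.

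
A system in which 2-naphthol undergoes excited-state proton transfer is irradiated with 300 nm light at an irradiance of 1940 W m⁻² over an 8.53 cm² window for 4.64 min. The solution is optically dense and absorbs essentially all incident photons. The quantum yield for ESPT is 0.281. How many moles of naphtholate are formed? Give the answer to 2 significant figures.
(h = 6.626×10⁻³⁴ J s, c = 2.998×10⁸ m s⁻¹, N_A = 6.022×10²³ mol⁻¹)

Photon energy at 300 nm: hc/λ = (6.626×10⁻³⁴)(2.998×10⁸)/(300×10⁻⁹) = 6.622×10⁻¹⁹ J.
Energy delivered: (1940 W m⁻²)(8.53×10⁻⁴ m²)(278.4 s) = 460.7 J.
Photons incident: 460.7 / 6.622×10⁻¹⁹ = 6.957×10²⁰, i.e. 6.957×10²⁰/6.022×10²³ = 0.001155 mol.
Product: Φ × n_abs = 0.281 × 0.001155 = 3.246×10⁻⁴ mol.

3.2×10⁻⁴ mol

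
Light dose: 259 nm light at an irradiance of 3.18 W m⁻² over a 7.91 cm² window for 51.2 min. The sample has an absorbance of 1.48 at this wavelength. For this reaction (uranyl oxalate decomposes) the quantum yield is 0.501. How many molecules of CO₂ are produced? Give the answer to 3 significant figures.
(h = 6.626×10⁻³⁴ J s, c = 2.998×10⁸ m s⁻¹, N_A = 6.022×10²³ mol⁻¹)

Photon energy at 259 nm: hc/λ = (6.626×10⁻³⁴)(2.998×10⁸)/(259×10⁻⁹) = 7.670×10⁻¹⁹ J.
Energy delivered: (3.18 W m⁻²)(7.91×10⁻⁴ m²)(3072 s) = 7.727 J.
Photons incident: 7.727 / 7.670×10⁻¹⁹ = 1.007×10¹⁹, i.e. 1.007×10¹⁹/6.022×10²³ = 1.672×10⁻⁵ mol.
Fraction absorbed: 1 − 10^(−1.48) = 0.9669.
Photons absorbed: 0.9669 × 1.672×10⁻⁵ = 1.617×10⁻⁵ mol.
Product: Φ × n_abs = 0.501 × 1.617×10⁻⁵ = 8.101×10⁻⁶ mol.
As a count: 8.101×10⁻⁶ × 6.022×10²³ = 4.88×10¹⁸.

4.88×10¹⁸ molecules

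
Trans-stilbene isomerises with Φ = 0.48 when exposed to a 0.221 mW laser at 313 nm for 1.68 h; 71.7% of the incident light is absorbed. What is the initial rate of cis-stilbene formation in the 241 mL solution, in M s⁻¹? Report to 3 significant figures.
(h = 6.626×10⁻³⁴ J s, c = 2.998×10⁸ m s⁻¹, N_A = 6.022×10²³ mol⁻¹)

8.26×10⁻¹⁰ M s⁻¹

Photon energy at 313 nm: hc/λ = (6.626×10⁻³⁴)(2.998×10⁸)/(313×10⁻⁹) = 6.347×10⁻¹⁹ J.
Energy delivered: (0.221 mW)(6048 s) = 1.337 J.
Photons incident: 1.337 / 6.347×10⁻¹⁹ = 2.107×10¹⁸, i.e. 2.107×10¹⁸/6.022×10²³ = 3.499×10⁻⁶ mol.
Photons absorbed: 0.717 × 3.499×10⁻⁶ = 2.509×10⁻⁶ mol.
Product formed: 0.48 × 2.509×10⁻⁶ = 1.204×10⁻⁶ mol.
Rate: 1.204×10⁻⁶ mol / (6048 s × 0.241 L) = 8.26×10⁻¹⁰ M s⁻¹.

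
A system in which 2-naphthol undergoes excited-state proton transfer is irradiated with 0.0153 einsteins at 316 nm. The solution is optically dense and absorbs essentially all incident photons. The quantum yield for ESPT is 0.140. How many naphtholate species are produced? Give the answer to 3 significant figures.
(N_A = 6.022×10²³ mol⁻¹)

Product: Φ × n_abs = 0.140 × 0.0153 = 0.002142 mol.
As a count: 0.002142 × 6.022×10²³ = 1.29×10²¹.

1.29×10²¹ species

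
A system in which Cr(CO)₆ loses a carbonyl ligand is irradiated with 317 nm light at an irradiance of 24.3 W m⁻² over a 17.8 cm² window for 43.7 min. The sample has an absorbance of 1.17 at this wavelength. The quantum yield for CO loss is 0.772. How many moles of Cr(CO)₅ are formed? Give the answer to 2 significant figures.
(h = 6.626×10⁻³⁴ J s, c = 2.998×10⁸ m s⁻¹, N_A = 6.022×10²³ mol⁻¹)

Photon energy at 317 nm: hc/λ = (6.626×10⁻³⁴)(2.998×10⁸)/(317×10⁻⁹) = 6.266×10⁻¹⁹ J.
Energy delivered: (24.3 W m⁻²)(17.8×10⁻⁴ m²)(2622 s) = 113.4 J.
Photons incident: 113.4 / 6.266×10⁻¹⁹ = 1.810×10²⁰, i.e. 1.810×10²⁰/6.022×10²³ = 3.006×10⁻⁴ mol.
Fraction absorbed: 1 − 10^(−1.17) = 0.9324.
Photons absorbed: 0.9324 × 3.006×10⁻⁴ = 2.803×10⁻⁴ mol.
Product: Φ × n_abs = 0.772 × 2.803×10⁻⁴ = 2.164×10⁻⁴ mol.

2.2×10⁻⁴ mol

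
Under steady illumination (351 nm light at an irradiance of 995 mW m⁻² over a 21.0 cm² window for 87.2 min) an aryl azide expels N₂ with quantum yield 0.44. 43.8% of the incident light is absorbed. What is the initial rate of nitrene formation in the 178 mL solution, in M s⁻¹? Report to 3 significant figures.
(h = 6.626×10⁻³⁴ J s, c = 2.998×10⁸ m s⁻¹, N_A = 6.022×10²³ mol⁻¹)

Photon energy at 351 nm: hc/λ = (6.626×10⁻³⁴)(2.998×10⁸)/(351×10⁻⁹) = 5.659×10⁻¹⁹ J.
Energy delivered: (995 mW m⁻²)(21.0×10⁻⁴ m²)(5232 s) = 10.93 J.
Photons incident: 10.93 / 5.659×10⁻¹⁹ = 1.931×10¹⁹, i.e. 1.931×10¹⁹/6.022×10²³ = 3.207×10⁻⁵ mol.
Photons absorbed: 0.438 × 3.207×10⁻⁵ = 1.405×10⁻⁵ mol.
Product formed: 0.44 × 1.405×10⁻⁵ = 6.182×10⁻⁶ mol.
Rate: 6.182×10⁻⁶ mol / (5232 s × 0.178 L) = 6.64×10⁻⁹ M s⁻¹.

6.64×10⁻⁹ M s⁻¹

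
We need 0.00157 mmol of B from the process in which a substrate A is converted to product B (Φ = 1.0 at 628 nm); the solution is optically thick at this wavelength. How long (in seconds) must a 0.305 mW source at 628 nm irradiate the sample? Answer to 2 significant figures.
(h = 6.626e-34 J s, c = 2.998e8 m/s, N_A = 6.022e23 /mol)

t ≈ 980 s

Product: 0.00157 mmol = 1.57e-6 mol.
Photons that must be absorbed: 1.57e-6 / 1.0 = 1.570e-6 mol.
Photon energy: hc/λ = 3.163e-19 J; per mole, 1.905e5 J mol⁻¹.
Energy required: 1.570e-6 × 1.905e5 = 0.2991 J.
Time: 0.2991 J / 0.000305 W = 980 s.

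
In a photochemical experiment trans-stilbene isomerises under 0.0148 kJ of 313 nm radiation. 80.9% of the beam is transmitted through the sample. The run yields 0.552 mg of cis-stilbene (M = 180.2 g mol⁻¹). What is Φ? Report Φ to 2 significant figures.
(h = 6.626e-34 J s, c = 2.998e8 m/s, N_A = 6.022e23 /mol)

Φ = 0.41

Product: 0.552 mg / 180.2 g mol⁻¹ = 3.063e-6 mol.
Photon energy at 313 nm: hc/λ = (6.626e-34)(2.998e8)/(313e-9) = 6.347e-19 J.
Incident energy: 0.0148 kJ = 14.8 J.
Photons incident: 14.8 / 6.347e-19 = 2.332e19, i.e. 2.332e19/6.022e23 = 3.872e-5 mol.
Fraction absorbed: 1 − 80.9/100 = 0.1910.
Photons absorbed: 0.1910 × 3.872e-5 = 7.396e-6 mol.
Φ = 3.063e-6 mol / 7.396e-6 mol photons = 0.41.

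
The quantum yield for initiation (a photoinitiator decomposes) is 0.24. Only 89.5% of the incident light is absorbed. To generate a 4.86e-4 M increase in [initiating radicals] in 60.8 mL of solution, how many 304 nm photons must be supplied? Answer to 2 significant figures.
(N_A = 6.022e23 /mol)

Product: (4.86e-4 M)(0.0608 L) = 2.955e-5 mol.
Photons that must be absorbed: 2.955e-5 / 0.24 = 1.231e-4 mol.
Incident photons needed: 1.231e-4 / 0.895 = 1.375e-4 mol.
Photon count: 1.375e-4 × 6.022e23 = 8.3e19.

8.3e19 photons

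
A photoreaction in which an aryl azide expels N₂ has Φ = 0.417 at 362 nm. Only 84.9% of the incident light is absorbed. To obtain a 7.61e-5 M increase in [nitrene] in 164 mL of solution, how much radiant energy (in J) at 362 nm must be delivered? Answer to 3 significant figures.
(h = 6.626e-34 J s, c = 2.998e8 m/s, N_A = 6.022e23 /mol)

Product: (7.61e-5 M)(0.164 L) = 1.248e-5 mol.
Photons that must be absorbed: 1.248e-5 / 0.417 = 2.993e-5 mol.
Incident photons needed: 2.993e-5 / 0.849 = 3.525e-5 mol.
Photon energy: hc/λ = 5.487e-19 J; per mole, 3.304e5 J mol⁻¹.
Energy required: 3.525e-5 × 3.304e5 = 11.6 J.

11.6 J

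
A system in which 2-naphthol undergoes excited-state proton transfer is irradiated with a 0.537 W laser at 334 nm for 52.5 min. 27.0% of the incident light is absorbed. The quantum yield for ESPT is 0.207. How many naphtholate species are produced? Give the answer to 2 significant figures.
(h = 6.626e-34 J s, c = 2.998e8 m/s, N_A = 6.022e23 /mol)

1.6e20 species

Photon energy at 334 nm: hc/λ = (6.626e-34)(2.998e8)/(334e-9) = 5.948e-19 J.
Energy delivered: (0.537 W)(3150 s) = 1692 J.
Photons incident: 1692 / 5.948e-19 = 2.845e21, i.e. 2.845e21/6.022e23 = 0.004724 mol.
Photons absorbed: 0.270 × 0.004724 = 0.001275 mol.
Product: Φ × n_abs = 0.207 × 0.001275 = 2.639e-4 mol.
As a count: 2.639e-4 × 6.022e23 = 1.6e20.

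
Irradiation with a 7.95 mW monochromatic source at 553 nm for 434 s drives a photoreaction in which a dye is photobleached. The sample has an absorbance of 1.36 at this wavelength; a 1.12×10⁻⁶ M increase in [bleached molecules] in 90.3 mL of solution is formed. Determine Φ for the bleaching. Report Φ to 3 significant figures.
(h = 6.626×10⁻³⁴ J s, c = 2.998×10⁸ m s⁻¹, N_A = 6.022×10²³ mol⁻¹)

Product: (1.12×10⁻⁶ M)(0.0903 L) = 1.011×10⁻⁷ mol.
Photon energy at 553 nm: hc/λ = (6.626×10⁻³⁴)(2.998×10⁸)/(553×10⁻⁹) = 3.592×10⁻¹⁹ J.
Energy delivered: (7.95 mW)(434 s) = 3.450 J.
Photons incident: 3.450 / 3.592×10⁻¹⁹ = 9.605×10¹⁸, i.e. 9.605×10¹⁸/6.022×10²³ = 1.595×10⁻⁵ mol.
Fraction absorbed: 1 − 10^(−1.36) = 0.9563.
Photons absorbed: 0.9563 × 1.595×10⁻⁵ = 1.525×10⁻⁵ mol.
Φ = 1.011×10⁻⁷ mol / 1.525×10⁻⁵ mol photons = 0.00663.

Φ = 0.00663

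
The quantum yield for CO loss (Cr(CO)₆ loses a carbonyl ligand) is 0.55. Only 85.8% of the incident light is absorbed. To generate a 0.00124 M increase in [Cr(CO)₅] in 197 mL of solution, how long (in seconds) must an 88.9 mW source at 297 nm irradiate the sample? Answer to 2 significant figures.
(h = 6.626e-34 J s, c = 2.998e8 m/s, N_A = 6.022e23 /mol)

t ≈ 2300 s

Product: (0.00124 M)(0.197 L) = 2.443e-4 mol.
Photons that must be absorbed: 2.443e-4 / 0.55 = 4.442e-4 mol.
Incident photons needed: 4.442e-4 / 0.858 = 5.177e-4 mol.
Photon energy: hc/λ = 6.688e-19 J; per mole, 4.028e5 J mol⁻¹.
Energy required: 5.177e-4 × 4.028e5 = 208.5 J.
Time: 208.5 J / 0.0889 W = 2300 s.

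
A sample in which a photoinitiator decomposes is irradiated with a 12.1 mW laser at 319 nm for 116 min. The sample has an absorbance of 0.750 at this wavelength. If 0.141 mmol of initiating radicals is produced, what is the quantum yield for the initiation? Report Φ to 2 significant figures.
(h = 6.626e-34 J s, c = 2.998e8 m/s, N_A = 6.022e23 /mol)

Product: 0.141 mmol = 1.41e-4 mol.
Photon energy at 319 nm: hc/λ = (6.626e-34)(2.998e8)/(319e-9) = 6.227e-19 J.
Energy delivered: (12.1 mW)(6960 s) = 84.22 J.
Photons incident: 84.22 / 6.227e-19 = 1.352e20, i.e. 1.352e20/6.022e23 = 2.245e-4 mol.
Fraction absorbed: 1 − 10^(−0.750) = 0.8222.
Photons absorbed: 0.8222 × 2.245e-4 = 1.846e-4 mol.
Φ = 1.41e-4 mol / 1.846e-4 mol photons = 0.76.

Φ = 0.76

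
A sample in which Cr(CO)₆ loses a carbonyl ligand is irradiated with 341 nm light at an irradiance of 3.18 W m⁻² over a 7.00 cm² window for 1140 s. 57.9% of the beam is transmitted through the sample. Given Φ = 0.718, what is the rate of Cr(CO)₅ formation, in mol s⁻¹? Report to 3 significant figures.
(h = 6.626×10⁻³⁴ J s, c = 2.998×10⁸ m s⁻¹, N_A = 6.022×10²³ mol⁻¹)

Photon energy at 341 nm: hc/λ = (6.626×10⁻³⁴)(2.998×10⁸)/(341×10⁻⁹) = 5.825×10⁻¹⁹ J.
Energy delivered: (3.18 W m⁻²)(7.00×10⁻⁴ m²)(1140 s) = 2.538 J.
Photons incident: 2.538 / 5.825×10⁻¹⁹ = 4.357×10¹⁸, i.e. 4.357×10¹⁸/6.022×10²³ = 7.235×10⁻⁶ mol.
Fraction absorbed: 1 − 57.9/100 = 0.4210.
Photons absorbed: 0.4210 × 7.235×10⁻⁶ = 3.046×10⁻⁶ mol.
Product formed: 0.718 × 3.046×10⁻⁶ = 2.187×10⁻⁶ mol.
Rate: 2.187×10⁻⁶ / 1140 s = 1.92×10⁻⁹ mol s⁻¹.

1.92×10⁻⁹ mol s⁻¹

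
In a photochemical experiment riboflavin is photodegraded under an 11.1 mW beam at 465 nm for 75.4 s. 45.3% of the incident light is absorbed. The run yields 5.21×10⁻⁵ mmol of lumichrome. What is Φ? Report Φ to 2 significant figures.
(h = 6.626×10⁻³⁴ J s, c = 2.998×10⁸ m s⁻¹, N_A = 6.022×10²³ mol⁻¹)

Product: 5.21×10⁻⁵ mmol = 5.21×10⁻⁸ mol.
Photon energy at 465 nm: hc/λ = (6.626×10⁻³⁴)(2.998×10⁸)/(465×10⁻⁹) = 4.272×10⁻¹⁹ J.
Energy delivered: (11.1 mW)(75.4 s) = 0.8369 J.
Photons incident: 0.8369 / 4.272×10⁻¹⁹ = 1.959×10¹⁸, i.e. 1.959×10¹⁸/6.022×10²³ = 3.253×10⁻⁶ mol.
Photons absorbed: 0.453 × 3.253×10⁻⁶ = 1.474×10⁻⁶ mol.
Φ = 5.21×10⁻⁸ mol / 1.474×10⁻⁶ mol photons = 0.035.

Φ = 0.035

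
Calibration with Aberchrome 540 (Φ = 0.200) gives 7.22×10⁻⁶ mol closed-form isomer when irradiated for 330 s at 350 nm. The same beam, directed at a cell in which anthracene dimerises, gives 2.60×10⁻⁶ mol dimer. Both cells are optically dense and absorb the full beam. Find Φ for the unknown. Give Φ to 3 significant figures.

Photons absorbed by the actinometer: 7.22×10⁻⁶ / 0.200 = 3.610×10⁻⁵ mol.
Φ(unknown) = 2.60×10⁻⁶ / 3.610×10⁻⁵ = 0.0720.

Φ = 0.0720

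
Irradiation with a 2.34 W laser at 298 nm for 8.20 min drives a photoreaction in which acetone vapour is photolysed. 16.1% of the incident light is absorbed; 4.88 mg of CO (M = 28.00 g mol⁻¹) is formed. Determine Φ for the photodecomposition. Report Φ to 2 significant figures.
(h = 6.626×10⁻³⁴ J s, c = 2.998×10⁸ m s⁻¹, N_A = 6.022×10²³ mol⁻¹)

Φ = 0.38

Product: 4.88 mg / 28.00 g mol⁻¹ = 1.743×10⁻⁴ mol.
Photon energy at 298 nm: hc/λ = (6.626×10⁻³⁴)(2.998×10⁸)/(298×10⁻⁹) = 6.666×10⁻¹⁹ J.
Energy delivered: (2.34 W)(492 s) = 1151 J.
Photons incident: 1151 / 6.666×10⁻¹⁹ = 1.727×10²¹, i.e. 1.727×10²¹/6.022×10²³ = 0.002868 mol.
Photons absorbed: 0.161 × 0.002868 = 4.617×10⁻⁴ mol.
Φ = 1.743×10⁻⁴ mol / 4.617×10⁻⁴ mol photons = 0.38.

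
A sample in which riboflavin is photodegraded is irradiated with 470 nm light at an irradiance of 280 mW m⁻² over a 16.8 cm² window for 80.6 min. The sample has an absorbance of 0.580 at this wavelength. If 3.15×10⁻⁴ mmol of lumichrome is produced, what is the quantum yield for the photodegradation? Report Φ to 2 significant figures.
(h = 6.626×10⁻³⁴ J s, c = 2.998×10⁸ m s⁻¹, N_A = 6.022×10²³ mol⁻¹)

Product: 3.15×10⁻⁴ mmol = 3.15×10⁻⁷ mol.
Photon energy at 470 nm: hc/λ = (6.626×10⁻³⁴)(2.998×10⁸)/(470×10⁻⁹) = 4.227×10⁻¹⁹ J.
Energy delivered: (280 mW m⁻²)(16.8×10⁻⁴ m²)(4836 s) = 2.275 J.
Photons incident: 2.275 / 4.227×10⁻¹⁹ = 5.382×10¹⁸, i.e. 5.382×10¹⁸/6.022×10²³ = 8.937×10⁻⁶ mol.
Fraction absorbed: 1 − 10^(−0.580) = 0.7370.
Photons absorbed: 0.7370 × 8.937×10⁻⁶ = 6.587×10⁻⁶ mol.
Φ = 3.15×10⁻⁷ mol / 6.587×10⁻⁶ mol photons = 0.048.

Φ = 0.048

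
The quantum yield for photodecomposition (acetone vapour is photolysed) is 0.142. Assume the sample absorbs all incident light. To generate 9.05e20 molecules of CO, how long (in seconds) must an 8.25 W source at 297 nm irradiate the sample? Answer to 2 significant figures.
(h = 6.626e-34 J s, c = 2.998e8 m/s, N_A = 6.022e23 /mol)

Product: 9.05e20 / 6.022e23 = 0.001503 mol.
Photons that must be absorbed: 0.001503 / 0.142 = 0.01058 mol.
Photon energy: hc/λ = 6.688e-19 J; per mole, 4.028e5 J mol⁻¹.
Energy required: 0.01058 × 4.028e5 = 4262 J.
Time: 4262 J / 8.25 W = 520 s.

t ≈ 520 s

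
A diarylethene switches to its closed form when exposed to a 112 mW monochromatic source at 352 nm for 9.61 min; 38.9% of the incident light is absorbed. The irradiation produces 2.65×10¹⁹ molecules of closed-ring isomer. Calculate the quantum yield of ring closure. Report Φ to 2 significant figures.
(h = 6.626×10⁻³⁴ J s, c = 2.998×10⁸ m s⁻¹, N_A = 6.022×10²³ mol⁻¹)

Product: 2.65×10¹⁹ / 6.022×10²³ = 4.401×10⁻⁵ mol.
Photon energy at 352 nm: hc/λ = (6.626×10⁻³⁴)(2.998×10⁸)/(352×10⁻⁹) = 5.643×10⁻¹⁹ J.
Energy delivered: (112 mW)(576.6 s) = 64.58 J.
Photons incident: 64.58 / 5.643×10⁻¹⁹ = 1.144×10²⁰, i.e. 1.144×10²⁰/6.022×10²³ = 1.900×10⁻⁴ mol.
Photons absorbed: 0.389 × 1.900×10⁻⁴ = 7.391×10⁻⁵ mol.
Φ = 4.401×10⁻⁵ mol / 7.391×10⁻⁵ mol photons = 0.60.

Φ = 0.60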